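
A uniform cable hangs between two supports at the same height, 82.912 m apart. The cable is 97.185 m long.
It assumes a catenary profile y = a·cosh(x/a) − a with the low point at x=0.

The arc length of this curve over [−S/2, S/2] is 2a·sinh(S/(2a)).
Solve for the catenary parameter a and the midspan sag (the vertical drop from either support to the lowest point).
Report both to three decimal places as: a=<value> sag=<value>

a=41.805 sag=22.296

seed: a₀ = √(S³/(24(L−S))) = √(82.912³/(24·14.273)) = 40.790857
iter 1: u=1.016306  f(a)=+7.555e-01  f'(a)=-7.748e-01  a ← 40.790857 − (+7.555e-01/-7.748e-01) = 41.765935
iter 2: u=0.992579  f(a)=+2.794e-02  f'(a)=-7.185e-01  a ← 41.765935 − (+2.794e-02/-7.185e-01) = 41.804821
iter 3: u=0.991656  f(a)=+4.146e-05  f'(a)=-7.163e-01  a ← 41.804821 − (+4.146e-05/-7.163e-01) = 41.804879
iter 4: u=0.991655  f(a)=+9.155e-11  f'(a)=-7.163e-01  a ← 41.804879 − (+9.155e-11/-7.163e-01) = 41.804879
iter 5: u=0.991655  f(a)=+1.421e-14  f'(a)=-7.163e-01  a ← 41.804879 − (+1.421e-14/-7.163e-01) = 41.804879
converged: |Δa| < 1e-12 after 5 iterations
sag = a·(cosh(S/(2a)) − 1) = 41.804879·(cosh(0.991655) − 1) = 22.295659
T_max/T_min = cosh(S/(2a)) = 1.533327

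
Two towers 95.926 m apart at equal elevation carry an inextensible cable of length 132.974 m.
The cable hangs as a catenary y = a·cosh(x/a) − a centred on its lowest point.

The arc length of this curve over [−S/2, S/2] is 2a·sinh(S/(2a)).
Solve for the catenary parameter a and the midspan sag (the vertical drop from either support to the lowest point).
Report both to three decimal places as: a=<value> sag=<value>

seed: a₀ = √(S³/(24(L−S))) = √(95.926³/(24·37.048)) = 31.507685
iter 1: u=1.522264  f(a)=+4.537e+00  f'(a)=-2.944e+00  a ← 31.507685 − (+4.537e+00/-2.944e+00) = 33.048987
iter 2: u=1.451270  f(a)=+3.542e-01  f'(a)=-2.501e+00  a ← 33.048987 − (+3.542e-01/-2.501e+00) = 33.190628
iter 3: u=1.445077  f(a)=+2.562e-03  f'(a)=-2.464e+00  a ← 33.190628 − (+2.562e-03/-2.464e+00) = 33.191667
iter 4: u=1.445031  f(a)=+1.362e-07  f'(a)=-2.464e+00  a ← 33.191667 − (+1.362e-07/-2.464e+00) = 33.191667
iter 5: u=1.445031  f(a)=+0.000e+00  f'(a)=-2.464e+00  a ← 33.191667 − (+0.000e+00/-2.464e+00) = 33.191667
converged: |Δa| < 1e-12 after 5 iterations
sag = a·(cosh(S/(2a)) − 1) = 33.191667·(cosh(1.445031) − 1) = 41.119893
T_max/T_min = cosh(S/(2a)) = 2.238862

a=33.192 sag=41.120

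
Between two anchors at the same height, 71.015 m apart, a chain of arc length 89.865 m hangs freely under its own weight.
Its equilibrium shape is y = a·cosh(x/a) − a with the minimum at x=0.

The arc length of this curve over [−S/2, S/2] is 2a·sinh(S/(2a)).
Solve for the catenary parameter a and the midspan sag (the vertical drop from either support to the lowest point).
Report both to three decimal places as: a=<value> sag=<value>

seed: a₀ = √(S³/(24(L−S))) = √(71.015³/(24·18.850)) = 28.136096
iter 1: u=1.261991  f(a)=+1.559e+00  f'(a)=-1.566e+00  a ← 28.136096 − (+1.559e+00/-1.566e+00) = 29.131898
iter 2: u=1.218853  f(a)=+8.660e-02  f'(a)=-1.396e+00  a ← 29.131898 − (+8.660e-02/-1.396e+00) = 29.193922
iter 3: u=1.216263  f(a)=+3.019e-04  f'(a)=-1.387e+00  a ← 29.193922 − (+3.019e-04/-1.387e+00) = 29.194139
iter 4: u=1.216254  f(a)=+3.698e-09  f'(a)=-1.387e+00  a ← 29.194139 − (+3.698e-09/-1.387e+00) = 29.194139
iter 5: u=1.216254  f(a)=-1.421e-14  f'(a)=-1.387e+00  a ← 29.194139 − (-1.421e-14/-1.387e+00) = 29.194139
converged: |Δa| < 1e-12 after 5 iterations
sag = a·(cosh(S/(2a)) − 1) = 29.194139·(cosh(1.216254) − 1) = 24.389695
T_max/T_min = cosh(S/(2a)) = 1.835431

a=29.194 sag=24.390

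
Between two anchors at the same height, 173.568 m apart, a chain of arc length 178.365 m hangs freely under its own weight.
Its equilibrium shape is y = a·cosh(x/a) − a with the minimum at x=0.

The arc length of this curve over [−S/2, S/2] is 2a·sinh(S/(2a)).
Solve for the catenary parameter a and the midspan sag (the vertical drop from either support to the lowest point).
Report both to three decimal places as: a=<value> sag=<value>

seed: a₀ = √(S³/(24(L−S))) = √(173.568³/(24·4.797)) = 213.114995
iter 1: u=0.407217  f(a)=+3.993e-02  f'(a)=-4.577e-02  a ← 213.114995 − (+3.993e-02/-4.577e-02) = 213.987436
iter 2: u=0.405557  f(a)=+2.465e-04  f'(a)=-4.521e-02  a ← 213.987436 − (+2.465e-04/-4.521e-02) = 213.992889
iter 3: u=0.405546  f(a)=+9.527e-09  f'(a)=-4.520e-02  a ← 213.992889 − (+9.527e-09/-4.520e-02) = 213.992890
iter 4: u=0.405546  f(a)=+0.000e+00  f'(a)=-4.520e-02  a ← 213.992890 − (+0.000e+00/-4.520e-02) = 213.992890
converged: |Δa| < 1e-12 after 4 iterations
sag = a·(cosh(S/(2a)) − 1) = 213.992890·(cosh(0.405546) − 1) = 17.839971
T_max/T_min = cosh(S/(2a)) = 1.083367

a=213.993 sag=17.840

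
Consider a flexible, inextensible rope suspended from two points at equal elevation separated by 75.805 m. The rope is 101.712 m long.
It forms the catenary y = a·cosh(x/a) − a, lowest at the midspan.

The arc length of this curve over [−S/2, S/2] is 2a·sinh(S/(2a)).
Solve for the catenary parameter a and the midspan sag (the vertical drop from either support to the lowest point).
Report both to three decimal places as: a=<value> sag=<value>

seed: a₀ = √(S³/(24(L−S))) = √(75.805³/(24·25.907)) = 26.468699
iter 1: u=1.431974  f(a)=+2.790e+00  f'(a)=-2.390e+00  a ← 26.468699 − (+2.790e+00/-2.390e+00) = 27.636149
iter 2: u=1.371483  f(a)=+1.952e-01  f'(a)=-2.066e+00  a ← 27.636149 − (+1.952e-01/-2.066e+00) = 27.730630
iter 3: u=1.366810  f(a)=+1.114e-03  f'(a)=-2.042e+00  a ← 27.730630 − (+1.114e-03/-2.042e+00) = 27.731176
iter 4: u=1.366783  f(a)=+3.679e-08  f'(a)=-2.042e+00  a ← 27.731176 − (+3.679e-08/-2.042e+00) = 27.731176
iter 5: u=1.366783  f(a)=-1.421e-14  f'(a)=-2.042e+00  a ← 27.731176 − (-1.421e-14/-2.042e+00) = 27.731176
converged: |Δa| < 1e-12 after 5 iterations
sag = a·(cosh(S/(2a)) − 1) = 27.731176·(cosh(1.366783) − 1) = 30.194215
T_max/T_min = cosh(S/(2a)) = 2.088818

a=27.731 sag=30.194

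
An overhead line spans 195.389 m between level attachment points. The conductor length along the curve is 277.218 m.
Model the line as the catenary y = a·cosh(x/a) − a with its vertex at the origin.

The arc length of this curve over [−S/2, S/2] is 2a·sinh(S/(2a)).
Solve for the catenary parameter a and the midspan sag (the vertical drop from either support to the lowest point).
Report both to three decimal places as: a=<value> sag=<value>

a=65.180 sag=87.990

seed: a₀ = √(S³/(24(L−S))) = √(195.389³/(24·81.829)) = 61.629823
iter 1: u=1.585182  f(a)=+1.092e+01  f'(a)=-3.386e+00  a ← 61.629823 − (+1.092e+01/-3.386e+00) = 64.854749
iter 2: u=1.506358  f(a)=+9.155e-01  f'(a)=-2.840e+00  a ← 64.854749 − (+9.155e-01/-2.840e+00) = 65.177171
iter 3: u=1.498907  f(a)=+7.739e-03  f'(a)=-2.792e+00  a ← 65.177171 − (+7.739e-03/-2.792e+00) = 65.179943
iter 4: u=1.498843  f(a)=+5.634e-07  f'(a)=-2.791e+00  a ← 65.179943 − (+5.634e-07/-2.791e+00) = 65.179943
iter 5: u=1.498843  f(a)=-5.684e-14  f'(a)=-2.791e+00  a ← 65.179943 − (-5.684e-14/-2.791e+00) = 65.179943
converged: |Δa| < 1e-12 after 5 iterations
sag = a·(cosh(S/(2a)) − 1) = 65.179943·(cosh(1.498843) − 1) = 87.989505
T_max/T_min = cosh(S/(2a)) = 2.349948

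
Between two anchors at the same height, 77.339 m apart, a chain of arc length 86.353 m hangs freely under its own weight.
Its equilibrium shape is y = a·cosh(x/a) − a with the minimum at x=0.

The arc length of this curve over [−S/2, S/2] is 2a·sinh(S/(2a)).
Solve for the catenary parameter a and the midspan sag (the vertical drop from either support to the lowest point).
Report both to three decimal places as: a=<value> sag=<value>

a=47.029 sag=16.814

seed: a₀ = √(S³/(24(L−S))) = √(77.339³/(24·9.014)) = 46.241662
iter 1: u=0.836248  f(a)=+3.205e-01  f'(a)=-4.178e-01  a ← 46.241662 − (+3.205e-01/-4.178e-01) = 47.008690
iter 2: u=0.822603  f(a)=+8.148e-03  f'(a)=-3.968e-01  a ← 47.008690 − (+8.148e-03/-3.968e-01) = 47.029223
iter 3: u=0.822244  f(a)=+5.571e-06  f'(a)=-3.963e-01  a ← 47.029223 − (+5.571e-06/-3.963e-01) = 47.029237
iter 4: u=0.822244  f(a)=+2.615e-12  f'(a)=-3.963e-01  a ← 47.029237 − (+2.615e-12/-3.963e-01) = 47.029237
converged: |Δa| < 1e-12 after 4 iterations
sag = a·(cosh(S/(2a)) − 1) = 47.029237·(cosh(0.822244) − 1) = 16.814003
T_max/T_min = cosh(S/(2a)) = 1.357522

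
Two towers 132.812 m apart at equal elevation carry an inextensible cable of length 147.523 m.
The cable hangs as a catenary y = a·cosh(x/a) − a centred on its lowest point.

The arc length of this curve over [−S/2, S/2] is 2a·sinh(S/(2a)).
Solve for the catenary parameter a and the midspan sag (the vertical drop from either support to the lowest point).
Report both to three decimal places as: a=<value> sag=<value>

a=82.777 sag=28.096

seed: a₀ = √(S³/(24(L−S))) = √(132.812³/(24·14.711)) = 81.457159
iter 1: u=0.815226  f(a)=+4.966e-01  f'(a)=-3.858e-01  a ← 81.457159 − (+4.966e-01/-3.858e-01) = 82.744555
iter 2: u=0.802542  f(a)=+1.202e-02  f'(a)=-3.673e-01  a ← 82.744555 − (+1.202e-02/-3.673e-01) = 82.777277
iter 3: u=0.802225  f(a)=+7.426e-06  f'(a)=-3.669e-01  a ← 82.777277 − (+7.426e-06/-3.669e-01) = 82.777297
iter 4: u=0.802225  f(a)=+2.842e-12  f'(a)=-3.669e-01  a ← 82.777297 − (+2.842e-12/-3.669e-01) = 82.777297
converged: |Δa| < 1e-12 after 4 iterations
sag = a·(cosh(S/(2a)) − 1) = 82.777297·(cosh(0.802225) − 1) = 28.095783
T_max/T_min = cosh(S/(2a)) = 1.339414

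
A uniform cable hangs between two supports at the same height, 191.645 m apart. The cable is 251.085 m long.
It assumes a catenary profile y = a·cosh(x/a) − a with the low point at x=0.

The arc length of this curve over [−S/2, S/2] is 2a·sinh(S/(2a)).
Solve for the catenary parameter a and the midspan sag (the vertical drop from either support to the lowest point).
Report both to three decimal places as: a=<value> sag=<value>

seed: a₀ = √(S³/(24(L−S))) = √(191.645³/(24·59.440)) = 70.242703
iter 1: u=1.364163  f(a)=+5.782e+00  f'(a)=-2.029e+00  a ← 70.242703 − (+5.782e+00/-2.029e+00) = 73.092438
iter 2: u=1.310977  f(a)=+3.705e-01  f'(a)=-1.777e+00  a ← 73.092438 − (+3.705e-01/-1.777e+00) = 73.300981
iter 3: u=1.307247  f(a)=+1.751e-03  f'(a)=-1.760e+00  a ← 73.300981 − (+1.751e-03/-1.760e+00) = 73.301976
iter 4: u=1.307229  f(a)=+3.955e-08  f'(a)=-1.760e+00  a ← 73.301976 − (+3.955e-08/-1.760e+00) = 73.301976
iter 5: u=1.307229  f(a)=-5.684e-14  f'(a)=-1.760e+00  a ← 73.301976 − (-5.684e-14/-1.760e+00) = 73.301976
converged: |Δa| < 1e-12 after 5 iterations
sag = a·(cosh(S/(2a)) − 1) = 73.301976·(cosh(1.307229) − 1) = 72.073741
T_max/T_min = cosh(S/(2a)) = 1.983244

a=73.302 sag=72.074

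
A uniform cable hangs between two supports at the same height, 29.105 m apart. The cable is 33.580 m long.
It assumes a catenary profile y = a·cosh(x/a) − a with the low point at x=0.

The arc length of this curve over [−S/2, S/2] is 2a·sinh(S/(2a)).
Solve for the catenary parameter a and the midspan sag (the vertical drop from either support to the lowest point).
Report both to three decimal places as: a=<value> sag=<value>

a=15.489 sag=7.354

seed: a₀ = √(S³/(24(L−S))) = √(29.105³/(24·4.475)) = 15.151278
iter 1: u=0.960480  f(a)=+2.110e-01  f'(a)=-6.470e-01  a ← 15.151278 − (+2.110e-01/-6.470e-01) = 15.477394
iter 2: u=0.940242  f(a)=+7.005e-03  f'(a)=-6.047e-01  a ← 15.477394 − (+7.005e-03/-6.047e-01) = 15.488978
iter 3: u=0.939539  f(a)=+8.308e-06  f'(a)=-6.033e-01  a ← 15.488978 − (+8.308e-06/-6.033e-01) = 15.488992
iter 4: u=0.939538  f(a)=+1.171e-11  f'(a)=-6.033e-01  a ← 15.488992 − (+1.171e-11/-6.033e-01) = 15.488992
iter 5: u=0.939538  f(a)=+0.000e+00  f'(a)=-6.033e-01  a ← 15.488992 − (+0.000e+00/-6.033e-01) = 15.488992
converged: |Δa| < 1e-12 after 5 iterations
sag = a·(cosh(S/(2a)) − 1) = 15.488992·(cosh(0.939538) − 1) = 7.354234
T_max/T_min = cosh(S/(2a)) = 1.474804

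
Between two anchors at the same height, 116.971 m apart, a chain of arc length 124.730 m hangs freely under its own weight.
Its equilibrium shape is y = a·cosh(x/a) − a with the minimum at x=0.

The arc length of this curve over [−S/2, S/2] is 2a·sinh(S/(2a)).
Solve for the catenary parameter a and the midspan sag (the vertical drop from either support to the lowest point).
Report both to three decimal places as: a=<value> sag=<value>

seed: a₀ = √(S³/(24(L−S))) = √(116.971³/(24·7.759)) = 92.706206
iter 1: u=0.630869  f(a)=+1.559e-01  f'(a)=-1.741e-01  a ← 92.706206 − (+1.559e-01/-1.741e-01) = 93.601279
iter 2: u=0.624837  f(a)=+2.286e-03  f'(a)=-1.691e-01  a ← 93.601279 − (+2.286e-03/-1.691e-01) = 93.614802
iter 3: u=0.624746  f(a)=+5.081e-07  f'(a)=-1.690e-01  a ← 93.614802 − (+5.081e-07/-1.690e-01) = 93.614805
iter 4: u=0.624746  f(a)=+1.421e-14  f'(a)=-1.690e-01  a ← 93.614805 − (+1.421e-14/-1.690e-01) = 93.614805
converged: |Δa| < 1e-12 after 4 iterations
sag = a·(cosh(S/(2a)) − 1) = 93.614805·(cosh(0.624746) − 1) = 18.871305
T_max/T_min = cosh(S/(2a)) = 1.201585

a=93.615 sag=18.871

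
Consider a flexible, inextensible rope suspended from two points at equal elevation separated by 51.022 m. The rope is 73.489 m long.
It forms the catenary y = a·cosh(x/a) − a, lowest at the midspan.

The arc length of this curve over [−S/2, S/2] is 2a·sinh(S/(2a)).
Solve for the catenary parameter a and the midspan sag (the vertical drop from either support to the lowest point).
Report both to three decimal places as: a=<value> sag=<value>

a=16.642 sag=23.696

seed: a₀ = √(S³/(24(L−S))) = √(51.022³/(24·22.467)) = 15.694882
iter 1: u=1.625434  f(a)=+3.162e+00  f'(a)=-3.694e+00  a ← 15.694882 − (+3.162e+00/-3.694e+00) = 16.550688
iter 2: u=1.541386  f(a)=+2.770e-01  f'(a)=-3.073e+00  a ← 16.550688 − (+2.770e-01/-3.073e+00) = 16.640837
iter 3: u=1.533036  f(a)=+2.578e-03  f'(a)=-3.016e+00  a ← 16.640837 − (+2.578e-03/-3.016e+00) = 16.641692
iter 4: u=1.532957  f(a)=+2.278e-07  f'(a)=-3.015e+00  a ← 16.641692 − (+2.278e-07/-3.015e+00) = 16.641692
iter 5: u=1.532957  f(a)=-1.421e-14  f'(a)=-3.015e+00  a ← 16.641692 − (-1.421e-14/-3.015e+00) = 16.641692
converged: |Δa| < 1e-12 after 5 iterations
sag = a·(cosh(S/(2a)) − 1) = 16.641692·(cosh(1.532957) − 1) = 23.695688
T_max/T_min = cosh(S/(2a)) = 2.423875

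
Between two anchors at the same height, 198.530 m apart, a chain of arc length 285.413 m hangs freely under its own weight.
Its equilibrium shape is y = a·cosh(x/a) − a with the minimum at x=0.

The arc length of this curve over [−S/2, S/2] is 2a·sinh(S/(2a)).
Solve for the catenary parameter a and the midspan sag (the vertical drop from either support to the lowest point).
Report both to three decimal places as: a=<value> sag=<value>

seed: a₀ = √(S³/(24(L−S))) = √(198.530³/(24·86.883)) = 61.258476
iter 1: u=1.620429  f(a)=+1.215e+01  f'(a)=-3.655e+00  a ← 61.258476 − (+1.215e+01/-3.655e+00) = 64.581956
iter 2: u=1.537039  f(a)=+1.059e+00  f'(a)=-3.043e+00  a ← 64.581956 − (+1.059e+00/-3.043e+00) = 64.929801
iter 3: u=1.528805  f(a)=+9.735e-03  f'(a)=-2.987e+00  a ← 64.929801 − (+9.735e-03/-2.987e+00) = 64.933060
iter 4: u=1.528728  f(a)=+8.401e-07  f'(a)=-2.987e+00  a ← 64.933060 − (+8.401e-07/-2.987e+00) = 64.933060
iter 5: u=1.528728  f(a)=+5.684e-14  f'(a)=-2.987e+00  a ← 64.933060 − (+5.684e-14/-2.987e+00) = 64.933060
converged: |Δa| < 1e-12 after 5 iterations
sag = a·(cosh(S/(2a)) − 1) = 64.933060·(cosh(1.528728) − 1) = 91.851657
T_max/T_min = cosh(S/(2a)) = 2.414559

a=64.933 sag=91.852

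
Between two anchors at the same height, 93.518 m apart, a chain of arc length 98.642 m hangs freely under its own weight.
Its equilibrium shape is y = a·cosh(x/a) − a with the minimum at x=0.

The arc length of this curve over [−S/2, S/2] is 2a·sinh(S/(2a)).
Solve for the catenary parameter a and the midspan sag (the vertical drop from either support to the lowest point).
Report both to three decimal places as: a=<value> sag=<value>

seed: a₀ = √(S³/(24(L−S))) = √(93.518³/(24·5.124)) = 81.551628
iter 1: u=0.573367  f(a)=+8.489e-02  f'(a)=-1.298e-01  a ← 81.551628 − (+8.489e-02/-1.298e-01) = 82.205403
iter 2: u=0.568807  f(a)=+1.032e-03  f'(a)=-1.267e-01  a ← 82.205403 − (+1.032e-03/-1.267e-01) = 82.213545
iter 3: u=0.568751  f(a)=+1.565e-07  f'(a)=-1.267e-01  a ← 82.213545 − (+1.565e-07/-1.267e-01) = 82.213546
iter 4: u=0.568751  f(a)=+0.000e+00  f'(a)=-1.267e-01  a ← 82.213546 − (+0.000e+00/-1.267e-01) = 82.213546
converged: |Δa| < 1e-12 after 4 iterations
sag = a·(cosh(S/(2a)) − 1) = 82.213546·(cosh(0.568751) − 1) = 13.659433
T_max/T_min = cosh(S/(2a)) = 1.166146

a=82.214 sag=13.659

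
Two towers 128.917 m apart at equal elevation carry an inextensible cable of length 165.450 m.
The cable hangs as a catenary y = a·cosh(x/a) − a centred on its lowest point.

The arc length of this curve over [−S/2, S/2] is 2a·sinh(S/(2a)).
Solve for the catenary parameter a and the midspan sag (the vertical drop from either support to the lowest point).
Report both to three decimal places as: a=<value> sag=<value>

seed: a₀ = √(S³/(24(L−S))) = √(128.917³/(24·36.533)) = 49.433003
iter 1: u=1.303957  f(a)=+3.235e+00  f'(a)=-1.745e+00  a ← 49.433003 − (+3.235e+00/-1.745e+00) = 51.286488
iter 2: u=1.256832  f(a)=+1.908e-01  f'(a)=-1.545e+00  a ← 51.286488 − (+1.908e-01/-1.545e+00) = 51.410016
iter 3: u=1.253812  f(a)=+7.562e-04  f'(a)=-1.533e+00  a ← 51.410016 − (+7.562e-04/-1.533e+00) = 51.410509
iter 4: u=1.253800  f(a)=+1.198e-08  f'(a)=-1.532e+00  a ← 51.410509 − (+1.198e-08/-1.532e+00) = 51.410510
iter 5: u=1.253800  f(a)=+0.000e+00  f'(a)=-1.532e+00  a ← 51.410510 − (+0.000e+00/-1.532e+00) = 51.410510
converged: |Δa| < 1e-12 after 5 iterations
sag = a·(cosh(S/(2a)) − 1) = 51.410510·(cosh(1.253800) − 1) = 45.987982
T_max/T_min = cosh(S/(2a)) = 1.894525

a=51.411 sag=45.988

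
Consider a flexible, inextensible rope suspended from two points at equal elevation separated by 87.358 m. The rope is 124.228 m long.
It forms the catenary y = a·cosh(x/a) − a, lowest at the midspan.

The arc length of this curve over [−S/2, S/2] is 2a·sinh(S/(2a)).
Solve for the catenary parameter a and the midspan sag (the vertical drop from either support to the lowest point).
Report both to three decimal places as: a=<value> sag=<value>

a=29.041 sag=39.527

seed: a₀ = √(S³/(24(L−S))) = √(87.358³/(24·36.870)) = 27.448071
iter 1: u=1.591332  f(a)=+4.960e+00  f'(a)=-3.431e+00  a ← 27.448071 − (+4.960e+00/-3.431e+00) = 28.893560
iter 2: u=1.511721  f(a)=+4.188e-01  f'(a)=-2.874e+00  a ← 28.893560 − (+4.188e-01/-2.874e+00) = 29.039246
iter 3: u=1.504137  f(a)=+3.593e-03  f'(a)=-2.825e+00  a ← 29.039246 − (+3.593e-03/-2.825e+00) = 29.040518
iter 4: u=1.504071  f(a)=+2.695e-07  f'(a)=-2.825e+00  a ← 29.040518 − (+2.695e-07/-2.825e+00) = 29.040518
iter 5: u=1.504071  f(a)=+0.000e+00  f'(a)=-2.825e+00  a ← 29.040518 − (+0.000e+00/-2.825e+00) = 29.040518
converged: |Δa| < 1e-12 after 5 iterations
sag = a·(cosh(S/(2a)) − 1) = 29.040518·(cosh(1.504071) − 1) = 39.526972
T_max/T_min = cosh(S/(2a)) = 2.361097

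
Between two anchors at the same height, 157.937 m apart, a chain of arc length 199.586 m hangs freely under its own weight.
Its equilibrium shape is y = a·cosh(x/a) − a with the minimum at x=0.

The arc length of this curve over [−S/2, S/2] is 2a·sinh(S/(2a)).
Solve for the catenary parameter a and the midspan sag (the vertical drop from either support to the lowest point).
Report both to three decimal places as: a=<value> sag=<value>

seed: a₀ = √(S³/(24(L−S))) = √(157.937³/(24·41.649)) = 62.779509
iter 1: u=1.257871  f(a)=+3.422e+00  f'(a)=-1.549e+00  a ← 62.779509 − (+3.422e+00/-1.549e+00) = 64.988582
iter 2: u=1.215113  f(a)=+1.889e-01  f'(a)=-1.382e+00  a ← 64.988582 − (+1.889e-01/-1.382e+00) = 65.125248
iter 3: u=1.212564  f(a)=+6.502e-04  f'(a)=-1.373e+00  a ← 65.125248 − (+6.502e-04/-1.373e+00) = 65.125722
iter 4: u=1.212555  f(a)=+7.761e-09  f'(a)=-1.373e+00  a ← 65.125722 − (+7.761e-09/-1.373e+00) = 65.125722
iter 5: u=1.212555  f(a)=-2.842e-14  f'(a)=-1.373e+00  a ← 65.125722 − (-2.842e-14/-1.373e+00) = 65.125722
converged: |Δa| < 1e-12 after 5 iterations
sag = a·(cosh(S/(2a)) − 1) = 65.125722·(cosh(1.212555) − 1) = 54.038042
T_max/T_min = cosh(S/(2a)) = 1.829750

a=65.126 sag=54.038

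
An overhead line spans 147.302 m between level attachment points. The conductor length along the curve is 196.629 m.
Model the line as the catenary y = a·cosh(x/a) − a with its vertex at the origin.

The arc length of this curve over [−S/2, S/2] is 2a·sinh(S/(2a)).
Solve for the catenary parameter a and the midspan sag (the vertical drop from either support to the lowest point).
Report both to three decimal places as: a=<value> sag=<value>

a=54.391 sag=57.966

seed: a₀ = √(S³/(24(L−S))) = √(147.302³/(24·49.327)) = 51.959504
iter 1: u=1.417469  f(a)=+5.199e+00  f'(a)=-2.309e+00  a ← 51.959504 − (+5.199e+00/-2.309e+00) = 54.211647
iter 2: u=1.358583  f(a)=+3.571e-01  f'(a)=-2.001e+00  a ← 54.211647 − (+3.571e-01/-2.001e+00) = 54.390100
iter 3: u=1.354125  f(a)=+1.960e-03  f'(a)=-1.979e+00  a ← 54.390100 − (+1.960e-03/-1.979e+00) = 54.391090
iter 4: u=1.354100  f(a)=+5.975e-08  f'(a)=-1.979e+00  a ← 54.391090 − (+5.975e-08/-1.979e+00) = 54.391090
iter 5: u=1.354100  f(a)=+0.000e+00  f'(a)=-1.979e+00  a ← 54.391090 − (+0.000e+00/-1.979e+00) = 54.391090
converged: |Δa| < 1e-12 after 5 iterations
sag = a·(cosh(S/(2a)) − 1) = 54.391090·(cosh(1.354100) − 1) = 57.966071
T_max/T_min = cosh(S/(2a)) = 2.065727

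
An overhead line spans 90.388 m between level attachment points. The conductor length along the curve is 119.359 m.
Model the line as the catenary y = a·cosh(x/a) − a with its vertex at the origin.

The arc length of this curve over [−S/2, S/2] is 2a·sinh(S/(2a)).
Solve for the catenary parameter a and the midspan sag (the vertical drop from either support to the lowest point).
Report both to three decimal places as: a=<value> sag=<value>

a=34.053 sag=34.658

seed: a₀ = √(S³/(24(L−S))) = √(90.388³/(24·28.971)) = 32.589583
iter 1: u=1.386762  f(a)=+2.917e+00  f'(a)=-2.144e+00  a ← 32.589583 − (+2.917e+00/-2.144e+00) = 33.949886
iter 2: u=1.331197  f(a)=+1.926e-01  f'(a)=-1.870e+00  a ← 33.949886 − (+1.926e-01/-1.870e+00) = 34.052883
iter 3: u=1.327171  f(a)=+9.705e-04  f'(a)=-1.851e+00  a ← 34.052883 − (+9.705e-04/-1.851e+00) = 34.053408
iter 4: u=1.327151  f(a)=+2.493e-08  f'(a)=-1.851e+00  a ← 34.053408 − (+2.493e-08/-1.851e+00) = 34.053408
iter 5: u=1.327151  f(a)=+1.421e-14  f'(a)=-1.851e+00  a ← 34.053408 − (+1.421e-14/-1.851e+00) = 34.053408
converged: |Δa| < 1e-12 after 5 iterations
sag = a·(cosh(S/(2a)) − 1) = 34.053408·(cosh(1.327151) − 1) = 34.658144
T_max/T_min = cosh(S/(2a)) = 2.017758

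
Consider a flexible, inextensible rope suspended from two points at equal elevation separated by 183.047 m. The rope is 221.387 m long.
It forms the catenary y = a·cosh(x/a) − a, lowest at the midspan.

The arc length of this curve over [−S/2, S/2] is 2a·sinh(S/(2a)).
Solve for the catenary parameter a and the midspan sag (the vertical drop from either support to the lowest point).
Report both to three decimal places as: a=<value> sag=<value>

a=84.092 sag=54.921

seed: a₀ = √(S³/(24(L−S))) = √(183.047³/(24·38.340)) = 81.641739
iter 1: u=1.121038  f(a)=+2.483e+00  f'(a)=-1.063e+00  a ← 81.641739 − (+2.483e+00/-1.063e+00) = 83.977811
iter 2: u=1.089853  f(a)=+1.105e-01  f'(a)=-9.700e-01  a ← 83.977811 − (+1.105e-01/-9.700e-01) = 84.091773
iter 3: u=1.088376  f(a)=+2.418e-04  f'(a)=-9.657e-01  a ← 84.091773 − (+2.418e-04/-9.657e-01) = 84.092023
iter 4: u=1.088373  f(a)=+1.162e-09  f'(a)=-9.657e-01  a ← 84.092023 − (+1.162e-09/-9.657e-01) = 84.092023
iter 5: u=1.088373  f(a)=-2.842e-14  f'(a)=-9.657e-01  a ← 84.092023 − (-2.842e-14/-9.657e-01) = 84.092023
converged: |Δa| < 1e-12 after 5 iterations
sag = a·(cosh(S/(2a)) − 1) = 84.092023·(cosh(1.088373) − 1) = 54.920636
T_max/T_min = cosh(S/(2a)) = 1.653102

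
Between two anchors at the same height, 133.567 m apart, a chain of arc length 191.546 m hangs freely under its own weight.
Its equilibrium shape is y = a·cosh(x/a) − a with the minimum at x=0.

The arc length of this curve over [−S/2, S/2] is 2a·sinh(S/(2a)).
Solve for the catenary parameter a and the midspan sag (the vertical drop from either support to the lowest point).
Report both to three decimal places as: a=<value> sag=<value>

seed: a₀ = √(S³/(24(L−S))) = √(133.567³/(24·57.979)) = 41.381647
iter 1: u=1.613843  f(a)=+8.036e+00  f'(a)=-3.603e+00  a ← 41.381647 − (+8.036e+00/-3.603e+00) = 43.611818
iter 2: u=1.531317  f(a)=+6.953e-01  f'(a)=-3.004e+00  a ← 43.611818 − (+6.953e-01/-3.004e+00) = 43.843263
iter 3: u=1.523233  f(a)=+6.296e-03  f'(a)=-2.950e+00  a ← 43.843263 − (+6.296e-03/-2.950e+00) = 43.845397
iter 4: u=1.523159  f(a)=+5.265e-07  f'(a)=-2.950e+00  a ← 43.845397 − (+5.265e-07/-2.950e+00) = 43.845397
iter 5: u=1.523159  f(a)=+0.000e+00  f'(a)=-2.950e+00  a ← 43.845397 − (+0.000e+00/-2.950e+00) = 43.845397
converged: |Δa| < 1e-12 after 5 iterations
sag = a·(cosh(S/(2a)) − 1) = 43.845397·(cosh(1.523159) − 1) = 61.486869
T_max/T_min = cosh(S/(2a)) = 2.402356

a=43.845 sag=61.487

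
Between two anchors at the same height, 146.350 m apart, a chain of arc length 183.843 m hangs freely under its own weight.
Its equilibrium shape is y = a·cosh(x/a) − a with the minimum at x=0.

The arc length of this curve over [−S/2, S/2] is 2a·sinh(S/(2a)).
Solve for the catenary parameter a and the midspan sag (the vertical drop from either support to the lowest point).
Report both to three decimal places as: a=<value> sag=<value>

a=61.167 sag=49.246

seed: a₀ = √(S³/(24(L−S))) = √(146.350³/(24·37.493)) = 59.021246
iter 1: u=1.239808  f(a)=+2.989e+00  f'(a)=-1.477e+00  a ← 59.021246 − (+2.989e+00/-1.477e+00) = 61.045409
iter 2: u=1.198698  f(a)=+1.607e-01  f'(a)=-1.322e+00  a ← 61.045409 − (+1.607e-01/-1.322e+00) = 61.166948
iter 3: u=1.196316  f(a)=+5.225e-04  f'(a)=-1.313e+00  a ← 61.166948 − (+5.225e-04/-1.313e+00) = 61.167346
iter 4: u=1.196308  f(a)=+5.565e-09  f'(a)=-1.313e+00  a ← 61.167346 − (+5.565e-09/-1.313e+00) = 61.167346
iter 5: u=1.196308  f(a)=-2.842e-14  f'(a)=-1.313e+00  a ← 61.167346 − (-2.842e-14/-1.313e+00) = 61.167346
converged: |Δa| < 1e-12 after 5 iterations
sag = a·(cosh(S/(2a)) − 1) = 61.167346·(cosh(1.196308) − 1) = 49.245545
T_max/T_min = cosh(S/(2a)) = 1.805095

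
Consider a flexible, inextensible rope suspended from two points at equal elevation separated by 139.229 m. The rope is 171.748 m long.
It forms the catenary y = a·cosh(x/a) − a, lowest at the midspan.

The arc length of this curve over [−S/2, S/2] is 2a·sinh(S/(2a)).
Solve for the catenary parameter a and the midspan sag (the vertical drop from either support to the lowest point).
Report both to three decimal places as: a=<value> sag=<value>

a=60.764 sag=44.434

seed: a₀ = √(S³/(24(L−S))) = √(139.229³/(24·32.519)) = 58.805825
iter 1: u=1.183803  f(a)=+2.356e+00  f'(a)=-1.269e+00  a ← 58.805825 − (+2.356e+00/-1.269e+00) = 60.662596
iter 2: u=1.147569  f(a)=+1.162e-01  f'(a)=-1.147e+00  a ← 60.662596 − (+1.162e-01/-1.147e+00) = 60.763937
iter 3: u=1.145655  f(a)=+3.150e-04  f'(a)=-1.140e+00  a ← 60.763937 − (+3.150e-04/-1.140e+00) = 60.764213
iter 4: u=1.145650  f(a)=+2.330e-09  f'(a)=-1.140e+00  a ← 60.764213 − (+2.330e-09/-1.140e+00) = 60.764213
iter 5: u=1.145650  f(a)=-2.842e-14  f'(a)=-1.140e+00  a ← 60.764213 − (-2.842e-14/-1.140e+00) = 60.764213
converged: |Δa| < 1e-12 after 5 iterations
sag = a·(cosh(S/(2a)) − 1) = 60.764213·(cosh(1.145650) − 1) = 44.433855
T_max/T_min = cosh(S/(2a)) = 1.731250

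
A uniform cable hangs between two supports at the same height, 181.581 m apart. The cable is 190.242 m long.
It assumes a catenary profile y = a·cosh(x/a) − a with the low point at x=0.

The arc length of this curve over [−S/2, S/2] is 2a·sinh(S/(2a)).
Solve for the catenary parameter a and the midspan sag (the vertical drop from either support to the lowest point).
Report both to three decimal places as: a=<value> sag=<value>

seed: a₀ = √(S³/(24(L−S))) = √(181.581³/(24·8.661)) = 169.713334
iter 1: u=0.534964  f(a)=+1.248e-01  f'(a)=-1.050e-01  a ← 169.713334 − (+1.248e-01/-1.050e-01) = 170.901528
iter 2: u=0.531245  f(a)=+1.323e-03  f'(a)=-1.028e-01  a ← 170.901528 − (+1.323e-03/-1.028e-01) = 170.914393
iter 3: u=0.531205  f(a)=+1.521e-07  f'(a)=-1.028e-01  a ← 170.914393 − (+1.521e-07/-1.028e-01) = 170.914395
iter 4: u=0.531205  f(a)=+2.842e-14  f'(a)=-1.028e-01  a ← 170.914395 − (+2.842e-14/-1.028e-01) = 170.914395
converged: |Δa| < 1e-12 after 4 iterations
sag = a·(cosh(S/(2a)) − 1) = 170.914395·(cosh(0.531205) − 1) = 24.686564
T_max/T_min = cosh(S/(2a)) = 1.144438

a=170.914 sag=24.687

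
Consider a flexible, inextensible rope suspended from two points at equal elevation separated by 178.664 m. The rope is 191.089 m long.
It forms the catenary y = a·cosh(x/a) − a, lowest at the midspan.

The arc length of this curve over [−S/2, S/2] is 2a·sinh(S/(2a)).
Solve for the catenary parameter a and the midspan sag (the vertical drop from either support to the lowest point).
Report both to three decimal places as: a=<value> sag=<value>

seed: a₀ = √(S³/(24(L−S))) = √(178.664³/(24·12.425)) = 138.293497
iter 1: u=0.645960  f(a)=+2.618e-01  f'(a)=-1.873e-01  a ← 138.293497 − (+2.618e-01/-1.873e-01) = 139.691332
iter 2: u=0.639496  f(a)=+4.023e-03  f'(a)=-1.816e-01  a ← 139.691332 − (+4.023e-03/-1.816e-01) = 139.713484
iter 3: u=0.639394  f(a)=+9.824e-07  f'(a)=-1.815e-01  a ← 139.713484 − (+9.824e-07/-1.815e-01) = 139.713490
iter 4: u=0.639394  f(a)=+8.527e-14  f'(a)=-1.815e-01  a ← 139.713490 − (+8.527e-14/-1.815e-01) = 139.713490
converged: |Δa| < 1e-12 after 4 iterations
sag = a·(cosh(S/(2a)) − 1) = 139.713490·(cosh(0.639394) − 1) = 29.545515
T_max/T_min = cosh(S/(2a)) = 1.211472

a=139.713 sag=29.546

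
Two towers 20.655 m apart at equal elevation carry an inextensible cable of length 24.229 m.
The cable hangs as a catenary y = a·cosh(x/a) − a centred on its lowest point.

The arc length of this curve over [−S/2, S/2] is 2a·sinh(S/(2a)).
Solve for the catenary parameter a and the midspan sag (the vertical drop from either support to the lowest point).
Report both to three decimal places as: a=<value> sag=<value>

seed: a₀ = √(S³/(24(L−S))) = √(20.655³/(24·3.574)) = 10.135727
iter 1: u=1.018920  f(a)=+1.902e-01  f'(a)=-7.812e-01  a ← 10.135727 − (+1.902e-01/-7.812e-01) = 10.379168
iter 2: u=0.995022  f(a)=+7.067e-03  f'(a)=-7.241e-01  a ← 10.379168 − (+7.067e-03/-7.241e-01) = 10.388927
iter 3: u=0.994087  f(a)=+1.059e-05  f'(a)=-7.220e-01  a ← 10.388927 − (+1.059e-05/-7.220e-01) = 10.388942
iter 4: u=0.994086  f(a)=+2.388e-11  f'(a)=-7.220e-01  a ← 10.388942 − (+2.388e-11/-7.220e-01) = 10.388942
iter 5: u=0.994086  f(a)=+0.000e+00  f'(a)=-7.220e-01  a ← 10.388942 − (+0.000e+00/-7.220e-01) = 10.388942
converged: |Δa| < 1e-12 after 5 iterations
sag = a·(cosh(S/(2a)) − 1) = 10.388942·(cosh(0.994086) − 1) = 5.570106
T_max/T_min = cosh(S/(2a)) = 1.536157

a=10.389 sag=5.570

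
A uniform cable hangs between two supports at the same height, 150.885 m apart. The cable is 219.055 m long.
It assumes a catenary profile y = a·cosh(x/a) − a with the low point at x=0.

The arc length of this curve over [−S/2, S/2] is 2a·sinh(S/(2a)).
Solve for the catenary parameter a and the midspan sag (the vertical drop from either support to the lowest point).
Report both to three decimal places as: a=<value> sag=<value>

a=48.651 sag=71.195

seed: a₀ = √(S³/(24(L−S))) = √(150.885³/(24·68.170)) = 45.821239
iter 1: u=1.646453  f(a)=+9.859e+00  f'(a)=-3.864e+00  a ← 45.821239 − (+9.859e+00/-3.864e+00) = 48.372648
iter 2: u=1.559611  f(a)=+8.834e-01  f'(a)=-3.200e+00  a ← 48.372648 − (+8.834e-01/-3.200e+00) = 48.648698
iter 3: u=1.550761  f(a)=+8.634e-03  f'(a)=-3.138e+00  a ← 48.648698 − (+8.634e-03/-3.138e+00) = 48.651449
iter 4: u=1.550673  f(a)=+8.426e-07  f'(a)=-3.137e+00  a ← 48.651449 − (+8.426e-07/-3.137e+00) = 48.651449
iter 5: u=1.550673  f(a)=+2.842e-14  f'(a)=-3.137e+00  a ← 48.651449 − (+2.842e-14/-3.137e+00) = 48.651449
converged: |Δa| < 1e-12 after 5 iterations
sag = a·(cosh(S/(2a)) − 1) = 48.651449·(cosh(1.550673) − 1) = 71.195273
T_max/T_min = cosh(S/(2a)) = 2.463374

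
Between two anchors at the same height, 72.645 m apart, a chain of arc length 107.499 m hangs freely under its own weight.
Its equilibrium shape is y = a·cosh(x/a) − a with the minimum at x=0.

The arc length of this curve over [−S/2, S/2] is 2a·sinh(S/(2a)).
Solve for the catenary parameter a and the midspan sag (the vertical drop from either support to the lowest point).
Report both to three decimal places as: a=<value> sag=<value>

a=22.805 sag=35.582

seed: a₀ = √(S³/(24(L−S))) = √(72.645³/(24·34.854)) = 21.408028
iter 1: u=1.696677  f(a)=+5.375e+00  f'(a)=-4.295e+00  a ← 21.408028 − (+5.375e+00/-4.295e+00) = 22.659355
iter 2: u=1.602980  f(a)=+5.073e-01  f'(a)=-3.519e+00  a ← 22.659355 − (+5.073e-01/-3.519e+00) = 22.803490
iter 3: u=1.592848  f(a)=+5.559e-03  f'(a)=-3.443e+00  a ← 22.803490 − (+5.559e-03/-3.443e+00) = 22.805104
iter 4: u=1.592736  f(a)=+6.837e-07  f'(a)=-3.442e+00  a ← 22.805104 − (+6.837e-07/-3.442e+00) = 22.805104
iter 5: u=1.592736  f(a)=+0.000e+00  f'(a)=-3.442e+00  a ← 22.805104 − (+0.000e+00/-3.442e+00) = 22.805104
converged: |Δa| < 1e-12 after 5 iterations
sag = a·(cosh(S/(2a)) − 1) = 22.805104·(cosh(1.592736) − 1) = 35.582236
T_max/T_min = cosh(S/(2a)) = 2.560275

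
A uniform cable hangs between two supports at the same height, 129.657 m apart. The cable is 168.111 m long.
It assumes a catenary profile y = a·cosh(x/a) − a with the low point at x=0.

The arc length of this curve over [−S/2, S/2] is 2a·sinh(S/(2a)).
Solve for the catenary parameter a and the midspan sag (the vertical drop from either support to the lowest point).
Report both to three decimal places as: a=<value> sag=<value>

seed: a₀ = √(S³/(24(L−S))) = √(129.657³/(24·38.454)) = 48.597908
iter 1: u=1.333977  f(a)=+3.570e+00  f'(a)=-1.883e+00  a ← 48.597908 − (+3.570e+00/-1.883e+00) = 50.494193
iter 2: u=1.283880  f(a)=+2.196e-01  f'(a)=-1.658e+00  a ← 50.494193 − (+2.196e-01/-1.658e+00) = 50.626674
iter 3: u=1.280521  f(a)=+9.513e-04  f'(a)=-1.643e+00  a ← 50.626674 − (+9.513e-04/-1.643e+00) = 50.627253
iter 4: u=1.280506  f(a)=+1.802e-08  f'(a)=-1.643e+00  a ← 50.627253 − (+1.802e-08/-1.643e+00) = 50.627253
iter 5: u=1.280506  f(a)=+5.684e-14  f'(a)=-1.643e+00  a ← 50.627253 − (+5.684e-14/-1.643e+00) = 50.627253
converged: |Δa| < 1e-12 after 5 iterations
sag = a·(cosh(S/(2a)) − 1) = 50.627253·(cosh(1.280506) − 1) = 47.497391
T_max/T_min = cosh(S/(2a)) = 1.938178

a=50.627 sag=47.497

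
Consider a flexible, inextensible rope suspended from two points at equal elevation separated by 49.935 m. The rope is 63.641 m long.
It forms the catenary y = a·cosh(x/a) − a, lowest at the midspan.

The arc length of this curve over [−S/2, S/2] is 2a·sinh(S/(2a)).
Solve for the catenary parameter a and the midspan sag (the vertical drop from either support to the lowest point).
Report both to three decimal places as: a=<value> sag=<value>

a=20.211 sag=17.486

seed: a₀ = √(S³/(24(L−S))) = √(49.935³/(24·13.706)) = 19.455688
iter 1: u=1.283301  f(a)=+1.174e+00  f'(a)=-1.655e+00  a ← 19.455688 − (+1.174e+00/-1.655e+00) = 20.164956
iter 2: u=1.238163  f(a)=+6.725e-02  f'(a)=-1.470e+00  a ← 20.164956 − (+6.725e-02/-1.470e+00) = 20.210690
iter 3: u=1.235361  f(a)=+2.503e-04  f'(a)=-1.459e+00  a ← 20.210690 − (+2.503e-04/-1.459e+00) = 20.210862
iter 4: u=1.235351  f(a)=+3.498e-09  f'(a)=-1.459e+00  a ← 20.210862 − (+3.498e-09/-1.459e+00) = 20.210862
iter 5: u=1.235351  f(a)=-1.421e-14  f'(a)=-1.459e+00  a ← 20.210862 − (-1.421e-14/-1.459e+00) = 20.210862
converged: |Δa| < 1e-12 after 5 iterations
sag = a·(cosh(S/(2a)) − 1) = 20.210862·(cosh(1.235351) − 1) = 17.485599
T_max/T_min = cosh(S/(2a)) = 1.865159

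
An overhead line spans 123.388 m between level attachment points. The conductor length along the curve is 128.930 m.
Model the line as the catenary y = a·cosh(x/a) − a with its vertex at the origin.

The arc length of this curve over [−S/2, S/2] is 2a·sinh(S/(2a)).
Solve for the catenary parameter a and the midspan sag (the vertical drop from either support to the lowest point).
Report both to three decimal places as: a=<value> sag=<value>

a=119.635 sag=16.263

seed: a₀ = √(S³/(24(L−S))) = √(123.388³/(24·5.542)) = 118.842152
iter 1: u=0.519126  f(a)=+7.516e-02  f'(a)=-9.580e-02  a ← 118.842152 − (+7.516e-02/-9.580e-02) = 119.626636
iter 2: u=0.515721  f(a)=+7.507e-04  f'(a)=-9.390e-02  a ← 119.626636 − (+7.507e-04/-9.390e-02) = 119.634631
iter 3: u=0.515687  f(a)=+7.657e-08  f'(a)=-9.388e-02  a ← 119.634631 − (+7.657e-08/-9.388e-02) = 119.634631
iter 4: u=0.515687  f(a)=+2.842e-14  f'(a)=-9.388e-02  a ← 119.634631 − (+2.842e-14/-9.388e-02) = 119.634631
converged: |Δa| < 1e-12 after 4 iterations
sag = a·(cosh(S/(2a)) − 1) = 119.634631·(cosh(0.515687) − 1) = 16.263055
T_max/T_min = cosh(S/(2a)) = 1.135939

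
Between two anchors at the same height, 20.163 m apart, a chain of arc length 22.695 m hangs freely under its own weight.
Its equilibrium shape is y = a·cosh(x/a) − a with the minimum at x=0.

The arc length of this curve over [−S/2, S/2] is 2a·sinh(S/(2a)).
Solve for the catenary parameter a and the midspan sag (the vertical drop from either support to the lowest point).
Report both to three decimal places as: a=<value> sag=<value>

a=11.827 sag=4.563

seed: a₀ = √(S³/(24(L−S))) = √(20.163³/(24·2.532)) = 11.614359
iter 1: u=0.868020  f(a)=+9.712e-02  f'(a)=-4.698e-01  a ← 11.614359 − (+9.712e-02/-4.698e-01) = 11.821097
iter 2: u=0.852840  f(a)=+2.654e-03  f'(a)=-4.444e-01  a ← 11.821097 − (+2.654e-03/-4.444e-01) = 11.827069
iter 3: u=0.852409  f(a)=+2.105e-06  f'(a)=-4.437e-01  a ← 11.827069 − (+2.105e-06/-4.437e-01) = 11.827073
iter 4: u=0.852409  f(a)=+1.322e-12  f'(a)=-4.437e-01  a ← 11.827073 − (+1.322e-12/-4.437e-01) = 11.827073
converged: |Δa| < 1e-12 after 4 iterations
sag = a·(cosh(S/(2a)) − 1) = 11.827073·(cosh(0.852409) − 1) = 4.563333
T_max/T_min = cosh(S/(2a)) = 1.385838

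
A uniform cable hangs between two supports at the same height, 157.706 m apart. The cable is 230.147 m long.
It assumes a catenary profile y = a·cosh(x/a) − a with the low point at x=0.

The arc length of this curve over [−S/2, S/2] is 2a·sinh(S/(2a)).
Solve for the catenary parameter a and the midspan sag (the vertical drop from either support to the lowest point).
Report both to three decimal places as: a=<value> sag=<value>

seed: a₀ = √(S³/(24(L−S))) = √(157.706³/(24·72.441)) = 47.497908
iter 1: u=1.660136  f(a)=+1.066e+01  f'(a)=-3.978e+00  a ← 47.497908 − (+1.066e+01/-3.978e+00) = 50.178443
iter 2: u=1.571452  f(a)=+9.693e-01  f'(a)=-3.285e+00  a ← 50.178443 − (+9.693e-01/-3.285e+00) = 50.473508
iter 3: u=1.562265  f(a)=+9.777e-03  f'(a)=-3.219e+00  a ← 50.473508 − (+9.777e-03/-3.219e+00) = 50.476545
iter 4: u=1.562171  f(a)=+1.017e-06  f'(a)=-3.218e+00  a ← 50.476545 − (+1.017e-06/-3.218e+00) = 50.476545
iter 5: u=1.562171  f(a)=-2.842e-14  f'(a)=-3.218e+00  a ← 50.476545 − (-2.842e-14/-3.218e+00) = 50.476545
converged: |Δa| < 1e-12 after 5 iterations
sag = a·(cosh(S/(2a)) − 1) = 50.476545·(cosh(1.562171) − 1) = 75.180894
T_max/T_min = cosh(S/(2a)) = 2.489422

a=50.477 sag=75.181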